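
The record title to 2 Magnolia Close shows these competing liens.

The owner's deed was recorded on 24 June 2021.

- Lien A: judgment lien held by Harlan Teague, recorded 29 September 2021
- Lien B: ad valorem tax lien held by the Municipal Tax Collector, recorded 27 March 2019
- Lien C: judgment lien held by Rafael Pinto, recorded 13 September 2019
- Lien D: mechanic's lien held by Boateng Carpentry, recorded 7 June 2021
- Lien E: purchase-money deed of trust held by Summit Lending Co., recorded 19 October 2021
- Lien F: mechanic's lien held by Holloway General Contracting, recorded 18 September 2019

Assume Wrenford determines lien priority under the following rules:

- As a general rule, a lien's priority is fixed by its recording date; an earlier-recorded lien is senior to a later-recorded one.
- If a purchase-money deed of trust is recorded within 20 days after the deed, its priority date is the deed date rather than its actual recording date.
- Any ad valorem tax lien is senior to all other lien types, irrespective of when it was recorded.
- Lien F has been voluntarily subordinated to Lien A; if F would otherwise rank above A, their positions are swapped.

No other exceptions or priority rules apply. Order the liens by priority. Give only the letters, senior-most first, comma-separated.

Adjusting effective dates: E was recorded 117 days after the deed, outside the 20-day window, so it keeps its recording date.
B is an ad valorem tax lien, so it outranks all other liens regardless of date.
Remaining liens by effective date: C (13 September 2019), F (18 September 2019), D (7 June 2021), A (29 September 2021), E (19 October 2021).
F would otherwise be senior to A, so under the subordination agreement F and A exchange positions.

B, C, A, D, F, E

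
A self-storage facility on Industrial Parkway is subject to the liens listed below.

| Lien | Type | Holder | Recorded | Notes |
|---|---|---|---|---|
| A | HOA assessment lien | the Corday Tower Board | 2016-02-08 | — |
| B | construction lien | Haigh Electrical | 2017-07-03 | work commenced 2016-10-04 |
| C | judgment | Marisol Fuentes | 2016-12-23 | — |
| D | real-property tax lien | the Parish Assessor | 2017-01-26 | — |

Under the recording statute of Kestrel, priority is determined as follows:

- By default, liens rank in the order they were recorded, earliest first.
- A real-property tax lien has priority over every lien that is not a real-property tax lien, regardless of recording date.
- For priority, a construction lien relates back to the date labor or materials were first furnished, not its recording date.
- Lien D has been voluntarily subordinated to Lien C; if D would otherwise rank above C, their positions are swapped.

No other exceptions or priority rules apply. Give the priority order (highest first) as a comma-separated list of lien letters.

C, A, B, D

Effective dates: B relates back to 2016-10-04 (work commenced).
D is a real-property tax lien and takes priority over every other lien.
Among the remaining liens, by effective date: A (2016-02-08), B (2016-10-04), C (2016-12-23).
Because D would otherwise rank above C, the subordination swaps them.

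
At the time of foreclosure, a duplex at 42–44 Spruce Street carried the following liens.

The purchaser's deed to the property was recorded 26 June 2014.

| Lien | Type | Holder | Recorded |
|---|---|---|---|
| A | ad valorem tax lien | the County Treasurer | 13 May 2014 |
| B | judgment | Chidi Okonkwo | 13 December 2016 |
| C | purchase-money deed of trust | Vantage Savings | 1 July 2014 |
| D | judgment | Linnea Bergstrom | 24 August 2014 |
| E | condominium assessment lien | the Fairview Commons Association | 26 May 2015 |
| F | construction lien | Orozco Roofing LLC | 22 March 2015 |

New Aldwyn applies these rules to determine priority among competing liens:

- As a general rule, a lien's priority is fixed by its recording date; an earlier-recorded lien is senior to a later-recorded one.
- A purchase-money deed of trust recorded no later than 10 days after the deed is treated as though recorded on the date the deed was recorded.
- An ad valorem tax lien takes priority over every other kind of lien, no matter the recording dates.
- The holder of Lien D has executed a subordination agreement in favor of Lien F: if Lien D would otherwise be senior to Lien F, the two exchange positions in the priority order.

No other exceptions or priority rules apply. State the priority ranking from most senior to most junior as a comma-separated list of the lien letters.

First, effective dates: C was recorded within the 10-day window, so its effective date is the deed date 26 June 2014.
A is an ad valorem tax lien, so it outranks all other liens regardless of date.
Among the remaining liens, by effective date: C (26 June 2014), D (24 August 2014), F (22 March 2015), E (26 May 2015), B (13 December 2016).
D would otherwise be senior to F, so under the subordination agreement D and F exchange positions.

A, C, F, D, E, B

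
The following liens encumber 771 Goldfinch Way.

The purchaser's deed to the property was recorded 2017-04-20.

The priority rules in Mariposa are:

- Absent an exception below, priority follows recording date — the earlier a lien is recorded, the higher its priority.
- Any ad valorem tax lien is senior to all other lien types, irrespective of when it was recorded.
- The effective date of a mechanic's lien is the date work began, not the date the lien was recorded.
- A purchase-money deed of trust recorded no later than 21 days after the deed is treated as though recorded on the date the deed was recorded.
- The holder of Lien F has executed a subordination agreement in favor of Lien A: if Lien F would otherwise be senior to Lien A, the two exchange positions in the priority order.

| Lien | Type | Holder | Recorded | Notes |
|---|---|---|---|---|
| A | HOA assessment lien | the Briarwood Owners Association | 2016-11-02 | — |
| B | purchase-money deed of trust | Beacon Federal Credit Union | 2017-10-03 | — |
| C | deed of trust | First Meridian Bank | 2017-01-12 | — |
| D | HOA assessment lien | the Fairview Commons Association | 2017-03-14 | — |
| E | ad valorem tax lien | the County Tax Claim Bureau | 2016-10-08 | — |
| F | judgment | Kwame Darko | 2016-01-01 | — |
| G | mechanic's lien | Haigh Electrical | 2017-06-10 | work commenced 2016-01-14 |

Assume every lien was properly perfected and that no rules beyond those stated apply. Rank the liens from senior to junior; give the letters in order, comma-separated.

E, A, G, F, C, D, B

Effective dates after the stated exceptions: B was recorded 166 days after the deed — beyond 21 days — so no relation-back applies; G relates back to 2016-01-14 (work commenced).
E, as an ad valorem tax lien, has superpriority and ranks first.
Among the remaining liens, by effective date: F (2016-01-01), G (2016-01-14), A (2016-11-02), C (2017-01-12), D (2017-03-14), B (2017-10-03).
The subordination applies — F was senior to A — so F and A swap.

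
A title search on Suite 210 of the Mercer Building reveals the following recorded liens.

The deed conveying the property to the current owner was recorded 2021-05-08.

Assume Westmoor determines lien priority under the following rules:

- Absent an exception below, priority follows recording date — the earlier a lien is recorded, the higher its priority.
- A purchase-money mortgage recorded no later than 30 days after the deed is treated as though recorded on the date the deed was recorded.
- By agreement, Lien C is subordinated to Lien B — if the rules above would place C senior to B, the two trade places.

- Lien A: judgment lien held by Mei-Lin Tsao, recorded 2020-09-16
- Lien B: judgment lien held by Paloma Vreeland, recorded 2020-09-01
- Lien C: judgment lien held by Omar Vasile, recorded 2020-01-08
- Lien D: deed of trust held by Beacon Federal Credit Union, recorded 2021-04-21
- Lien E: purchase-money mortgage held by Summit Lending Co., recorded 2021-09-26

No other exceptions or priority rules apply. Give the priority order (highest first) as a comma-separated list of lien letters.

First, effective dates: E missed the 30-day window (141 days after the deed), so its recording date stands.
By effective date, earliest first: C (2020-01-08), B (2020-09-01), A (2020-09-16), D (2021-04-21), E (2021-09-26).
C is senior to B before the subordination, so the two trade places.

B, C, A, D, E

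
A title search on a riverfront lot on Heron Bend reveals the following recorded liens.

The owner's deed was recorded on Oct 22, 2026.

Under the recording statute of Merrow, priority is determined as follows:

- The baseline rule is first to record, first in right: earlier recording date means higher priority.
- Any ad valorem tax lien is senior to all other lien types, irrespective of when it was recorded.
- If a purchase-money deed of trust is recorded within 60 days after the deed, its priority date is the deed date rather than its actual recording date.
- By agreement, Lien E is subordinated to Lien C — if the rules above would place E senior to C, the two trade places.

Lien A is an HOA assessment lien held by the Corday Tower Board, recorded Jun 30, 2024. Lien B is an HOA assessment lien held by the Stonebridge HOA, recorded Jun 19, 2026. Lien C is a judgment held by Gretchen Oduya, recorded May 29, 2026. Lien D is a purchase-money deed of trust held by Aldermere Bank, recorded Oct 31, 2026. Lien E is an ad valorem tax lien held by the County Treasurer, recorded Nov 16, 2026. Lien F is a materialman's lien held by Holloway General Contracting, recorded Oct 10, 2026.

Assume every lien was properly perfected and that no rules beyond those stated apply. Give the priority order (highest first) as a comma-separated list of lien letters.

C, A, E, B, F, D

Effective dates: D relates back to the deed date Oct 22, 2026.
E is an ad valorem tax lien and takes priority over every other lien.
Among the remaining liens, by effective date: A (Jun 30, 2024), C (May 29, 2026), B (Jun 19, 2026), F (Oct 10, 2026), D (Oct 22, 2026).
Because E would otherwise rank above C, the subordination swaps them.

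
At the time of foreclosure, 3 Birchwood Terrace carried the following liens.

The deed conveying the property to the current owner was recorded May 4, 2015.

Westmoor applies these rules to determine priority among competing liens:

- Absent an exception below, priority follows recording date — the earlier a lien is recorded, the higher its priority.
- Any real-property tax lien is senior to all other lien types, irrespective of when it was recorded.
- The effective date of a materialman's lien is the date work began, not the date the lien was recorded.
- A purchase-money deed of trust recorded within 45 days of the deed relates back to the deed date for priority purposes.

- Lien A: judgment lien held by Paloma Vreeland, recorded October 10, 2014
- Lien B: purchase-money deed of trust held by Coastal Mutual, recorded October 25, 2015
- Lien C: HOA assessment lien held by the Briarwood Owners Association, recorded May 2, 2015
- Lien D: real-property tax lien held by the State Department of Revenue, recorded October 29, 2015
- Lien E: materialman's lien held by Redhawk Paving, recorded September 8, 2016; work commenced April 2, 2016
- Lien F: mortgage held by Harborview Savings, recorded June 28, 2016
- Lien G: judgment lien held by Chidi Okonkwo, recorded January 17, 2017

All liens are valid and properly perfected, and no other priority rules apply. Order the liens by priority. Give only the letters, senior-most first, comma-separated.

First, effective dates: B was recorded 174 days after the deed — beyond 45 days — so no relation-back applies; E's effective date is April 2, 2016, when work began.
D is a real-property tax lien, so it outranks all other liens regardless of date.
The other liens, earliest effective date first: A (October 10, 2014), C (May 2, 2015), B (October 25, 2015), E (April 2, 2016), F (June 28, 2016), G (January 17, 2017).

D, A, C, B, E, F, G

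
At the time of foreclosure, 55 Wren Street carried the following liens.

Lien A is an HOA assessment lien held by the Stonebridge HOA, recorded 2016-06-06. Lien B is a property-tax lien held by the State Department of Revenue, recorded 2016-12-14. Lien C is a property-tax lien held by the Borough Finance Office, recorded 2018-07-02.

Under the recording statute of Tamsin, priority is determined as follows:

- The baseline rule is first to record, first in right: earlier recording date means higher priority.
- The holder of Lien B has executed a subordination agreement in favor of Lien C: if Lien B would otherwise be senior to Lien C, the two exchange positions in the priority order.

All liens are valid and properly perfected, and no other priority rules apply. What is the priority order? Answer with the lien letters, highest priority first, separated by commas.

A, C, B

By effective date: A (2016-06-06), B (2016-12-14), C (2018-07-02).
B is senior to C before the subordination, so the two trade places.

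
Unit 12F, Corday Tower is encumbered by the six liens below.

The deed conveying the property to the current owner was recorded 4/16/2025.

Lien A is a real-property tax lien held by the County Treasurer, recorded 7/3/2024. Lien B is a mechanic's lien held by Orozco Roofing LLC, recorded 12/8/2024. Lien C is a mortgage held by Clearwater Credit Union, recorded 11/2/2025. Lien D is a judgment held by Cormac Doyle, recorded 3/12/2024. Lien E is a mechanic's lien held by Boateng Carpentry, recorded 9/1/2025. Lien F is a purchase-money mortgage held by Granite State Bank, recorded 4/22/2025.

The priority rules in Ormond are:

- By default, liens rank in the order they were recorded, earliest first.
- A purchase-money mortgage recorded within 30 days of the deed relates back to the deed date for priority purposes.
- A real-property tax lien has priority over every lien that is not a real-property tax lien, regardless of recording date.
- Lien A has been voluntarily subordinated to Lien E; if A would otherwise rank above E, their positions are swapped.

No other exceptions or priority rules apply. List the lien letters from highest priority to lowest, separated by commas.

E, D, B, F, A, C

Effective dates: F relates back to the deed date 4/16/2025.
A is a real-property tax lien, so it outranks all other liens regardless of date.
The other liens, earliest effective date first: D (3/12/2024), B (12/8/2024), F (4/16/2025), E (9/1/2025), C (11/2/2025).
Because A would otherwise rank above E, the subordination swaps them.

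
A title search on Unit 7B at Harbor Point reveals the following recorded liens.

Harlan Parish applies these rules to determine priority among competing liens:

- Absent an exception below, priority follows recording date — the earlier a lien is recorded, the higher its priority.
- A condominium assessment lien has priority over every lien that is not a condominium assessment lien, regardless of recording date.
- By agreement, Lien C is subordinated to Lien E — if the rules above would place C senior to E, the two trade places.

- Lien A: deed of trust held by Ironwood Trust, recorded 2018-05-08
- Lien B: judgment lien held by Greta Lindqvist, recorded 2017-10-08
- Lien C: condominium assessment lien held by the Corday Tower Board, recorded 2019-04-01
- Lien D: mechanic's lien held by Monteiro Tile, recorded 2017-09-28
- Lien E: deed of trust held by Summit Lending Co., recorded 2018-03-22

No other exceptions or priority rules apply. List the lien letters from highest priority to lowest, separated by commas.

C is a condominium assessment lien, so it outranks all other liens regardless of date.
The other liens, earliest effective date first: D (2017-09-28), B (2017-10-08), E (2018-03-22), A (2018-05-08).
C is senior to E before the subordination, so the two trade places.

E, D, B, C, A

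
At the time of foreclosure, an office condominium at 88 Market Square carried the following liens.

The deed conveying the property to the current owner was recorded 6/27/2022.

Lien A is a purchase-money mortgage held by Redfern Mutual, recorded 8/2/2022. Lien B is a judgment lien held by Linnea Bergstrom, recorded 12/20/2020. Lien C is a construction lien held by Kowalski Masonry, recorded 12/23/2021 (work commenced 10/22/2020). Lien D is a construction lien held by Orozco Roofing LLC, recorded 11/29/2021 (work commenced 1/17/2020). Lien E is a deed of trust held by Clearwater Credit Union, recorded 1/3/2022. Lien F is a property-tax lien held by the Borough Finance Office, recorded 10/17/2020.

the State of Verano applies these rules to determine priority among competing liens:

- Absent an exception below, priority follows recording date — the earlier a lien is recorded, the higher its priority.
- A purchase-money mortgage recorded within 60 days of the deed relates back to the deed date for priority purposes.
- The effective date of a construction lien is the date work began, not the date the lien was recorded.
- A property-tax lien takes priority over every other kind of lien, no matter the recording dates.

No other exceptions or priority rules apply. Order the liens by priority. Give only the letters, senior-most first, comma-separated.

Adjusting effective dates: A's effective date is the deed date, 6/27/2022; C relates back to 10/22/2020 (work commenced); D is treated as recorded 1/17/2020, the work-commencement date.
As a property-tax lien, F is senior to every other lien.
Among the remaining liens, by effective date: D (1/17/2020), C (10/22/2020), B (12/20/2020), E (1/3/2022), A (6/27/2022).

F, D, C, B, E, A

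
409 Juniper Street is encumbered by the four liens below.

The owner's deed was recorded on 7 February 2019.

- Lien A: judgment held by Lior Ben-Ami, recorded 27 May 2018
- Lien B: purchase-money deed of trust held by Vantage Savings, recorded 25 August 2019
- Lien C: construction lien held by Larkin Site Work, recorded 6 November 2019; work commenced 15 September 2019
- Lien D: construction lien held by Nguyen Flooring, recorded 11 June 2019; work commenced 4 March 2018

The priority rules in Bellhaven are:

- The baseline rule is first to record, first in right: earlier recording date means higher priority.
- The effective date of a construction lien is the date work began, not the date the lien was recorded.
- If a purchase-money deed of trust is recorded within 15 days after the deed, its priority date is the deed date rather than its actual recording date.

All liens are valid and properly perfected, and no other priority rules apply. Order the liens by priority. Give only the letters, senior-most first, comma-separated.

D, A, B, C

First, effective dates: B was recorded 199 days after the deed, outside the 15-day window, so it keeps its recording date; C is treated as recorded 15 September 2019, the work-commencement date; D's effective date is 4 March 2018, when work began.
By effective date, earliest first: D (4 March 2018), A (27 May 2018), B (25 August 2019), C (15 September 2019).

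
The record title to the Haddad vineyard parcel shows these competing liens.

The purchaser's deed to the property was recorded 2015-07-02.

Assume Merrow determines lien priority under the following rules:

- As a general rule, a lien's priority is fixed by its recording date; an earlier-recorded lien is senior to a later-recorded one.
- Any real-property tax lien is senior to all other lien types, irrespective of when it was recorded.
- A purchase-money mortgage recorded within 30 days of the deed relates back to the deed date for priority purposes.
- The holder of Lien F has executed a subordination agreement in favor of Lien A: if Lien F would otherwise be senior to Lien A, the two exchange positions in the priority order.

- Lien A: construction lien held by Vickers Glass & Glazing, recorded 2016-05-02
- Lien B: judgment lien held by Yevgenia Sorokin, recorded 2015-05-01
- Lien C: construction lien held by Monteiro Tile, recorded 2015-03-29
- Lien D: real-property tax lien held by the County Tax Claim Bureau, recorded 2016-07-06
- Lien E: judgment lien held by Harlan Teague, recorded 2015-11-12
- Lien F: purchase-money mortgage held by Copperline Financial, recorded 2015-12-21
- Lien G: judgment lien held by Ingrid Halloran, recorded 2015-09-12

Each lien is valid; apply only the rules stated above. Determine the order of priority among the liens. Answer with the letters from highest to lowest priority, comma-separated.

First, effective dates: F was recorded 172 days after the deed, outside the 30-day window, so it keeps its recording date.
D is a real-property tax lien, so it outranks all other liens regardless of date.
Remaining liens by effective date: C (2015-03-29), B (2015-05-01), G (2015-09-12), E (2015-11-12), F (2015-12-21), A (2016-05-02).
F would otherwise be senior to A, so under the subordination agreement F and A exchange positions.

D, C, B, G, E, A, F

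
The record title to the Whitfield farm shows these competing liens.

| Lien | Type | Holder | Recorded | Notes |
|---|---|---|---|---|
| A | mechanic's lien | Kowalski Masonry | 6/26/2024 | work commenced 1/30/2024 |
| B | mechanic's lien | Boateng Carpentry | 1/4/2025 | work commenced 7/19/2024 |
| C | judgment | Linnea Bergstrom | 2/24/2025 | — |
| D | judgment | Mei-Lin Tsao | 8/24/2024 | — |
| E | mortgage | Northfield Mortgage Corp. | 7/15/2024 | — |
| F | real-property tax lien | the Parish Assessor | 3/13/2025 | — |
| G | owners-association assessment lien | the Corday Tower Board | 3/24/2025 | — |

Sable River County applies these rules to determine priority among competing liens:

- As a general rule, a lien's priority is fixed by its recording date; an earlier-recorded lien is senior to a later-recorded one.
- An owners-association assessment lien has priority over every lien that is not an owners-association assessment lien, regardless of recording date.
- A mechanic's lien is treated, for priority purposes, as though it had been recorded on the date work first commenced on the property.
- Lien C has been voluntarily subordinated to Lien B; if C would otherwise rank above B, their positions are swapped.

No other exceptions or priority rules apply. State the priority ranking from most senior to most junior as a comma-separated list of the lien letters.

Effective dates: A's effective date is 1/30/2024, when work began; B's effective date is 7/19/2024, when work began.
As an owners-association assessment lien, G is senior to every other lien.
Among the remaining liens, by effective date: A (1/30/2024), E (7/15/2024), B (7/19/2024), D (8/24/2024), C (2/24/2025), F (3/13/2025).
C already ranks below B; the subordination has no effect.

G, A, E, B, D, C, F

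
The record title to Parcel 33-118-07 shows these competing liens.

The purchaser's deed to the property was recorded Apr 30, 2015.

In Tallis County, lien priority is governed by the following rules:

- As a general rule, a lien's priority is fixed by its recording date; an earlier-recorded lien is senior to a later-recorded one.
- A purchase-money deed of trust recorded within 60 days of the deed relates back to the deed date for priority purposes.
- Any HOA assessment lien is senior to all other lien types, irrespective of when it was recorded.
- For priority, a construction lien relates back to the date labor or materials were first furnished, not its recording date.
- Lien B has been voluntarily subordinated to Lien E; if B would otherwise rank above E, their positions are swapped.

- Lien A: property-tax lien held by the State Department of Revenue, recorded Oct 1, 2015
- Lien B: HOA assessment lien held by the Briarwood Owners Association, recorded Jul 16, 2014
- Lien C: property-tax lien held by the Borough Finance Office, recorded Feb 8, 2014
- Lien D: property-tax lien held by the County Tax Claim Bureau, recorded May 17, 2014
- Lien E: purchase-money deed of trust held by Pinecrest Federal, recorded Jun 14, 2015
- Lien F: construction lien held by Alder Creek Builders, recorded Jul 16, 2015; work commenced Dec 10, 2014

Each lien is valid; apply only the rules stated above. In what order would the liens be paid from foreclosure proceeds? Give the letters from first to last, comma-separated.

E, C, D, F, B, A

Adjusting effective dates: E relates back to the deed date Apr 30, 2015; F is treated as recorded Dec 10, 2014, the work-commencement date.
B is an HOA assessment lien, so it outranks all other liens regardless of date.
Among the remaining liens, by effective date: C (Feb 8, 2014), D (May 17, 2014), F (Dec 10, 2014), E (Apr 30, 2015), A (Oct 1, 2015).
B is senior to E before the subordination, so the two trade places.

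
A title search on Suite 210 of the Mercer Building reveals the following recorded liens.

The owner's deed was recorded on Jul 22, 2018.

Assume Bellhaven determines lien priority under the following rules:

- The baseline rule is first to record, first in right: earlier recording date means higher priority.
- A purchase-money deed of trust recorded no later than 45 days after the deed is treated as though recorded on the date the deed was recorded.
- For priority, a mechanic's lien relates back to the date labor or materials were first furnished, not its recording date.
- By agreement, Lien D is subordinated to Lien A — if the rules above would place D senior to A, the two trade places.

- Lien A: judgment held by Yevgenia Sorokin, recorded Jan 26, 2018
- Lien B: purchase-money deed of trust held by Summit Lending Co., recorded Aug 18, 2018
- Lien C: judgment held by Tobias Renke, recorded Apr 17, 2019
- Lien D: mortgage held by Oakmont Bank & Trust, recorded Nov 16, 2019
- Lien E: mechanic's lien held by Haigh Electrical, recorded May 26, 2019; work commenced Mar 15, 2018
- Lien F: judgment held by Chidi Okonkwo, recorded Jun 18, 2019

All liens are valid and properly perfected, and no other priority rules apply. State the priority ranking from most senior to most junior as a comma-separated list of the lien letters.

Effective dates after the stated exceptions: B relates back to the deed date Jul 22, 2018; E's effective date is Mar 15, 2018, when work began.
By effective date: A (Jan 26, 2018), E (Mar 15, 2018), B (Jul 22, 2018), C (Apr 17, 2019), F (Jun 18, 2019), D (Nov 16, 2019).
Since D is not senior to A, the subordination leaves the order unchanged.

A, E, B, C, F, D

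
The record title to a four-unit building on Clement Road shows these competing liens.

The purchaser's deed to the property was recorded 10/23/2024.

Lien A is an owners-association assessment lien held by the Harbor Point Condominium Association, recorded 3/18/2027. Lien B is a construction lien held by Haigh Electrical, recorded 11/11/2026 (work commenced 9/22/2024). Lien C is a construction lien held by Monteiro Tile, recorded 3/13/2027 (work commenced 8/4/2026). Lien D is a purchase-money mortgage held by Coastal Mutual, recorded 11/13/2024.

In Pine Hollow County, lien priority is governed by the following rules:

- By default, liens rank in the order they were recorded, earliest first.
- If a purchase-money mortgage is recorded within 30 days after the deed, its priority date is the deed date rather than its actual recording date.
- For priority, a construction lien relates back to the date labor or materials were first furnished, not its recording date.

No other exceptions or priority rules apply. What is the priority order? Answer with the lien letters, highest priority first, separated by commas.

Adjusting effective dates: B relates back to 9/22/2024 (work commenced); C relates back to 8/4/2026 (work commenced); D was recorded within the 30-day window, so its effective date is the deed date 10/23/2024.
By effective date, earliest first: B (9/22/2024), D (10/23/2024), C (8/4/2026), A (3/18/2027).

B, D, C, A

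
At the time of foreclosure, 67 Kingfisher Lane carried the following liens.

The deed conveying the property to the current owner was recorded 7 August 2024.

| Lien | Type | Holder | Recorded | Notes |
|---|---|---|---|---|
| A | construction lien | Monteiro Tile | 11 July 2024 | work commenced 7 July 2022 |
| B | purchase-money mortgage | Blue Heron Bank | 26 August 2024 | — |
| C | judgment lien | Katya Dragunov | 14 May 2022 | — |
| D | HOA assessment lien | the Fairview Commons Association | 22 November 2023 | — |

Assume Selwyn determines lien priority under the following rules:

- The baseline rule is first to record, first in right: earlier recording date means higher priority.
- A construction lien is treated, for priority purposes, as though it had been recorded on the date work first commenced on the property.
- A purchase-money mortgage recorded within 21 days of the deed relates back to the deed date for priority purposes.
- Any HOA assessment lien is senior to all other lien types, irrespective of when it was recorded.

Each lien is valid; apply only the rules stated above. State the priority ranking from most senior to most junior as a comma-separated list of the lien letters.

D, C, A, B

Adjusting effective dates: A relates back to 7 July 2022 (work commenced); B relates back to the deed date 7 August 2024.
D is an HOA assessment lien, so it outranks all other liens regardless of date.
Ordering the rest by effective date: C (14 May 2022), A (7 July 2022), B (7 August 2024).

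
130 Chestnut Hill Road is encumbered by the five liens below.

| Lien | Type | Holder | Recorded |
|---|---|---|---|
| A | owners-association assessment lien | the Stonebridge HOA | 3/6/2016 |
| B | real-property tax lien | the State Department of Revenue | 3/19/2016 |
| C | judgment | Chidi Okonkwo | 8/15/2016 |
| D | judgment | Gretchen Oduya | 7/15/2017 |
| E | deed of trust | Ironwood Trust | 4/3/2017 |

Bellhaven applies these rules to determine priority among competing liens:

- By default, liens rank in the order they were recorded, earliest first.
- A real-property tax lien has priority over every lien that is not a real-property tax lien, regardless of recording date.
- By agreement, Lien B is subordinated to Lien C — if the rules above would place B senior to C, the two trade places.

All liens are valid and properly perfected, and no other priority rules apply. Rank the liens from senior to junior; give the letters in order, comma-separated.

B is a real-property tax lien and takes priority over every other lien.
Ordering the rest by effective date: A (3/6/2016), C (8/15/2016), E (4/3/2017), D (7/15/2017).
The subordination applies — B was senior to C — so B and C swap.

C, A, B, E, D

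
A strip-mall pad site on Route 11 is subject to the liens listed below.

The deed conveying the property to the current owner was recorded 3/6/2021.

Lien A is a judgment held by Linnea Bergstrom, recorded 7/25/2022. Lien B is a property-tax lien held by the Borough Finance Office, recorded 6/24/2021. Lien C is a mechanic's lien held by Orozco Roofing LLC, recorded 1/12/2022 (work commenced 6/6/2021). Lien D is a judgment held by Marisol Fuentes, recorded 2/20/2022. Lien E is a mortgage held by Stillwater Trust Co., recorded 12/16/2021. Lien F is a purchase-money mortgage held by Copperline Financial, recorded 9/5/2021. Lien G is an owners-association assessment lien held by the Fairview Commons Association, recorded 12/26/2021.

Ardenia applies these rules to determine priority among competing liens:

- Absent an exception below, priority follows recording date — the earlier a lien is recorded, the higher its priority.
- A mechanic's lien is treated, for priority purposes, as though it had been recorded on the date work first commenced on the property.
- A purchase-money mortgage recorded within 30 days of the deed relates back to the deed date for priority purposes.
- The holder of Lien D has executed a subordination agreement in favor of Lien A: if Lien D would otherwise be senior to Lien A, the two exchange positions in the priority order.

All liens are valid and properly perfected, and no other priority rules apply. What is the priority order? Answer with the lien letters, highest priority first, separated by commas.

Adjusting effective dates: C's effective date is 6/6/2021, when work began; F was recorded 183 days after the deed, outside the 30-day window, so it keeps its recording date.
Sorted by effective date: C (6/6/2021), B (6/24/2021), F (9/5/2021), E (12/16/2021), G (12/26/2021), D (2/20/2022), A (7/25/2022).
D would otherwise be senior to A, so under the subordination agreement D and A exchange positions.

C, B, F, E, G, A, D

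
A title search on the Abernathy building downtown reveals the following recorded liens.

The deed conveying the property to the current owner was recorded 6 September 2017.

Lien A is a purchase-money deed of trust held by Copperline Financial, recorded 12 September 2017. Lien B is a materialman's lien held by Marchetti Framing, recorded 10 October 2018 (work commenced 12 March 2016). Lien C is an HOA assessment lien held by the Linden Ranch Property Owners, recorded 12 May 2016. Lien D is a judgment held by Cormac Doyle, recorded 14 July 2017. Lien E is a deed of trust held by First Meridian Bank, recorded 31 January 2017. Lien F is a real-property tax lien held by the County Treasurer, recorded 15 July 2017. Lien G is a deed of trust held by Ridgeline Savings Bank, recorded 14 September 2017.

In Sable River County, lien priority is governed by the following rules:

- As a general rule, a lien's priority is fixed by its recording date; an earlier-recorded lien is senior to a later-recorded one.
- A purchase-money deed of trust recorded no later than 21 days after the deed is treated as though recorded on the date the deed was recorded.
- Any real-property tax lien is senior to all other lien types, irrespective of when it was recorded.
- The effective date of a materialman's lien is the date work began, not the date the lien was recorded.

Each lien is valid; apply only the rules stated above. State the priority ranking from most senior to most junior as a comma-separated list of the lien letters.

Effective dates: A relates back to the deed date 6 September 2017; B is treated as recorded 12 March 2016, the work-commencement date.
F is a real-property tax lien, so it outranks all other liens regardless of date.
Among the remaining liens, by effective date: B (12 March 2016), C (12 May 2016), E (31 January 2017), D (14 July 2017), A (6 September 2017), G (14 September 2017).

F, B, C, E, D, A, G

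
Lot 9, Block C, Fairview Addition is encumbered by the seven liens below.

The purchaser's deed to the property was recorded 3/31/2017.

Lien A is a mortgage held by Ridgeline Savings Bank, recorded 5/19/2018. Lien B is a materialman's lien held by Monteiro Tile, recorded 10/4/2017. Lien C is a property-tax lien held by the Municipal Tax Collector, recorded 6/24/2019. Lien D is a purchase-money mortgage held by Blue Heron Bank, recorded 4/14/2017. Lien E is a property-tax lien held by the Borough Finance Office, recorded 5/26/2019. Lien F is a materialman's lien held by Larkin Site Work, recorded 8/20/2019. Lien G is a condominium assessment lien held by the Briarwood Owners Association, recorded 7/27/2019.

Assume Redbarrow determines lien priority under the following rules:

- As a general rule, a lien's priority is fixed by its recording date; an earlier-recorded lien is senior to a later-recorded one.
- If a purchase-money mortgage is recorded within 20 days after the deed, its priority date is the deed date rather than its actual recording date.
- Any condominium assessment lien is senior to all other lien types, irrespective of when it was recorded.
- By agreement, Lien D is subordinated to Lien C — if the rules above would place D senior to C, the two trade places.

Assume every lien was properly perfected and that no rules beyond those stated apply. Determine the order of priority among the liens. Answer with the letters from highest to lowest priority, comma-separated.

G, C, B, A, E, D, F

First, effective dates: D relates back to the deed date 3/31/2017.
G, as a condominium assessment lien, has superpriority and ranks first.
Ordering the rest by effective date: D (3/31/2017), B (10/4/2017), A (5/19/2018), E (5/26/2019), C (6/24/2019), F (8/20/2019).
The subordination applies — D was senior to C — so D and C swap.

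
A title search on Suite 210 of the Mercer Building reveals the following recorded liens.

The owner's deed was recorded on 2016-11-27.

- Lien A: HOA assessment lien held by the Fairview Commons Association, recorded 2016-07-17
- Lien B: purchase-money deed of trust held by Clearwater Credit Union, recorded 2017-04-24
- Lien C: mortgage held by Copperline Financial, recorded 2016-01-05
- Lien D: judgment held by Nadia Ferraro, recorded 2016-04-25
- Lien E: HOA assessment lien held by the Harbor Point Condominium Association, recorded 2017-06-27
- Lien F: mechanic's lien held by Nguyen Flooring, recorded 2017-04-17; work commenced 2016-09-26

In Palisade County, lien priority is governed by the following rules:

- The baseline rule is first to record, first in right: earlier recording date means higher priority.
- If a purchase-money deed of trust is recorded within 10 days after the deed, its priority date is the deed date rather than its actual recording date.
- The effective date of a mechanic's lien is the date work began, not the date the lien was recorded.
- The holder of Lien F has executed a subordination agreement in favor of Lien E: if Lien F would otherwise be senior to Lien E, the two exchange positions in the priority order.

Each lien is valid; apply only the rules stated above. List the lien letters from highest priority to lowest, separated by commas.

Adjusting effective dates: B was recorded 148 days after the deed, outside the 10-day window, so it keeps its recording date; F's effective date is 2016-09-26, when work began.
Ordering by effective date: C (2016-01-05), D (2016-04-25), A (2016-07-17), F (2016-09-26), B (2017-04-24), E (2017-06-27).
The subordination applies — F was senior to E — so F and E swap.

C, D, A, E, B, F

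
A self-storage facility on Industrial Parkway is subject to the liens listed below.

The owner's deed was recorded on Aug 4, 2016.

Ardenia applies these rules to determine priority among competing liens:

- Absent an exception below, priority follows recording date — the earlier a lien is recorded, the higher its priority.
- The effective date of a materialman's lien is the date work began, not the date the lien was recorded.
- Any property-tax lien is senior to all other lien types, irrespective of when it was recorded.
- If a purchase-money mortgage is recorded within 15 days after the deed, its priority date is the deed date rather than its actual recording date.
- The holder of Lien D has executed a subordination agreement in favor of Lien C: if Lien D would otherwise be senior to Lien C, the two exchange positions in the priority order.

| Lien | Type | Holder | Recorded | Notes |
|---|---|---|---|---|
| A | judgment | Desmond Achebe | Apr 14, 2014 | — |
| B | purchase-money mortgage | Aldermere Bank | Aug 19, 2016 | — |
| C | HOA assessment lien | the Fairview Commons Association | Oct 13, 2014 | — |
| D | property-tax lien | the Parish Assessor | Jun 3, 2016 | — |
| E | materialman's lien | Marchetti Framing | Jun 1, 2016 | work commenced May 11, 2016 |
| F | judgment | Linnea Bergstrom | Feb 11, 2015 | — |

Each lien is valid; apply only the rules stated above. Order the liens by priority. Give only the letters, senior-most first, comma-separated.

C, A, D, F, E, B

Effective dates: B was recorded within the 15-day window, so its effective date is the deed date Aug 4, 2016; E is treated as recorded May 11, 2016, the work-commencement date.
As a property-tax lien, D is senior to every other lien.
Among the remaining liens, by effective date: A (Apr 14, 2014), C (Oct 13, 2014), F (Feb 11, 2015), E (May 11, 2016), B (Aug 4, 2016).
The subordination applies — D was senior to C — so D and C swap.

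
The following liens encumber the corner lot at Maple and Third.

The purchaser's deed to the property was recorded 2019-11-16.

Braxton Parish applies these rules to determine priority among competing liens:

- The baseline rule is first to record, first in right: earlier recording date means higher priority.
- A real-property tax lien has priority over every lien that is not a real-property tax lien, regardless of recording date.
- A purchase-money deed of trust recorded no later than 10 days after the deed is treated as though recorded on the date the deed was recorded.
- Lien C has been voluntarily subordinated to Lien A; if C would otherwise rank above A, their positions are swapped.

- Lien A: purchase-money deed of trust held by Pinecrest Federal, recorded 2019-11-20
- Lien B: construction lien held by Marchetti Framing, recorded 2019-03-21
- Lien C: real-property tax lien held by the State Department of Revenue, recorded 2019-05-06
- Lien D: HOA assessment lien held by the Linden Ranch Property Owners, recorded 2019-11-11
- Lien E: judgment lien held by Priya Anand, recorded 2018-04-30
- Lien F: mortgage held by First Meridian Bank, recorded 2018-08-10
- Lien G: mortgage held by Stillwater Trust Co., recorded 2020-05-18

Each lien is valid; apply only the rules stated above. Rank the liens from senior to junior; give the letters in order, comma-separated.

Adjusting effective dates: A's effective date is the deed date, 2019-11-16.
C, as a real-property tax lien, has superpriority and ranks first.
Ordering the rest by effective date: E (2018-04-30), F (2018-08-10), B (2019-03-21), D (2019-11-11), A (2019-11-16), G (2020-05-18).
The subordination applies — C was senior to A — so C and A swap.

A, E, F, B, D, C, G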